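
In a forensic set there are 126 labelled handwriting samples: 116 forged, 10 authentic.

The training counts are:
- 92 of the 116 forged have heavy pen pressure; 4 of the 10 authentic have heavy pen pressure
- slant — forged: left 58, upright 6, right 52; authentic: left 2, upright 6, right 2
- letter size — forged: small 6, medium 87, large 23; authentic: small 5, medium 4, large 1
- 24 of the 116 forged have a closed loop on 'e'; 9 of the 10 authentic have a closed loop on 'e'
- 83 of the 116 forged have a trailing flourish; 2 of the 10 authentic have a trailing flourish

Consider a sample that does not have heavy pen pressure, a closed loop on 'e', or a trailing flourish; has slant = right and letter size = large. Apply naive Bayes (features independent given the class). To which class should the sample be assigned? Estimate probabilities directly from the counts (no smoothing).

forged

forged: (116/126) × (24/116) × (52/116) × (23/116) × (92/116) × (33/116) ≈ 0.00381981
authentic: (10/126) × (6/10) × (2/10) × (1/10) × (1/10) × (8/10) ≈ 0.0000761905
Highest score → forged.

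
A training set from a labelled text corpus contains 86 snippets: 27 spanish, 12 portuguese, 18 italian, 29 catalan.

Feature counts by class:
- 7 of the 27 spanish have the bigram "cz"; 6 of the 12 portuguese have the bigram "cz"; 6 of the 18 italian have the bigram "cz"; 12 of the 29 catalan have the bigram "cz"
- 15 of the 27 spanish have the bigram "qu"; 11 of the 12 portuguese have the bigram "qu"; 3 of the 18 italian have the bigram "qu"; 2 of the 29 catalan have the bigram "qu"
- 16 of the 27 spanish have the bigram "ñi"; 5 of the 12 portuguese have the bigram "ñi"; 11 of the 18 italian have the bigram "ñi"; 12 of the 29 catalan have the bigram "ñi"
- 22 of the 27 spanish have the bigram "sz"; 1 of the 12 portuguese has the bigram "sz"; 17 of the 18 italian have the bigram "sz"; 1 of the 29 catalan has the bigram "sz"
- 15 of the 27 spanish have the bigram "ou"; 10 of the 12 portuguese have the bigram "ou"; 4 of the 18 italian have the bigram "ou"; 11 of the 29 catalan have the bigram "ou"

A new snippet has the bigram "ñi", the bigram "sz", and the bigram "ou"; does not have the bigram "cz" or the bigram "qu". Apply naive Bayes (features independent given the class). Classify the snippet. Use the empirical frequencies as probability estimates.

spanish: (27/86) × (20/27) × (12/27) × (16/27) × (22/27) × (15/27) ≈ 0.0277263
portuguese: (12/86) × (6/12) × (1/12) × (5/12) × (1/12) × (10/12) ≈ 0.000168228
italian: (18/86) × (12/18) × (15/18) × (11/18) × (17/18) × (4/18) ≈ 0.0149137
catalan: (29/86) × (17/29) × (27/29) × (12/29) × (1/29) × (11/29) ≈ 0.000996084
Highest score → spanish.

spanish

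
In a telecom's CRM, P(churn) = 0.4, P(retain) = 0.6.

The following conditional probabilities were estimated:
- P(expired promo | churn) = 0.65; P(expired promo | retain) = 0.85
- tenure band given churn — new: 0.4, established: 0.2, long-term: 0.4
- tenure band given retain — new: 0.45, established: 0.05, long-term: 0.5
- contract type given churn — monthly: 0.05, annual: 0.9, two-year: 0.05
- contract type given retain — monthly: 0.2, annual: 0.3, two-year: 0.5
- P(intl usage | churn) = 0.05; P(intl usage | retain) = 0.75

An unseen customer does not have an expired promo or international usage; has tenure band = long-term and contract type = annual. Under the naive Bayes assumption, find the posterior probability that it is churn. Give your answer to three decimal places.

churn: 0.4 × (1−0.65) × 0.4 × 0.9 × (1−0.05) = 0.04788
retain: 0.6 × (1−0.85) × 0.5 × 0.3 × (1−0.75) = 0.003375
P(churn | x) = 0.04788 / 0.051255 ≈ 0.934

0.934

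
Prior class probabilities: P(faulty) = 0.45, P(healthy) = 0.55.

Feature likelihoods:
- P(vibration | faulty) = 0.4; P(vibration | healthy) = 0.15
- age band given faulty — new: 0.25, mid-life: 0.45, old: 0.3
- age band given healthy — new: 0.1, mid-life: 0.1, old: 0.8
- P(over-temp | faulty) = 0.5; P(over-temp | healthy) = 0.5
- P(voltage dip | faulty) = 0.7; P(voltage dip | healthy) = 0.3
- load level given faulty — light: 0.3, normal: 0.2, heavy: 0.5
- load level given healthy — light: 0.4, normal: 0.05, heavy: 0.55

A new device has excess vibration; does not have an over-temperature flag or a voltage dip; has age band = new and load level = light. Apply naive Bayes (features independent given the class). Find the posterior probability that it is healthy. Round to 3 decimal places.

0.363

faulty: 0.45 × 0.4 × 0.25 × (1−0.5) × (1−0.7) × 0.3 = 0.002025
healthy: 0.55 × 0.15 × 0.1 × (1−0.5) × (1−0.3) × 0.4 = 0.001155
P(healthy | x) = 0.001155 / 0.00318 ≈ 0.363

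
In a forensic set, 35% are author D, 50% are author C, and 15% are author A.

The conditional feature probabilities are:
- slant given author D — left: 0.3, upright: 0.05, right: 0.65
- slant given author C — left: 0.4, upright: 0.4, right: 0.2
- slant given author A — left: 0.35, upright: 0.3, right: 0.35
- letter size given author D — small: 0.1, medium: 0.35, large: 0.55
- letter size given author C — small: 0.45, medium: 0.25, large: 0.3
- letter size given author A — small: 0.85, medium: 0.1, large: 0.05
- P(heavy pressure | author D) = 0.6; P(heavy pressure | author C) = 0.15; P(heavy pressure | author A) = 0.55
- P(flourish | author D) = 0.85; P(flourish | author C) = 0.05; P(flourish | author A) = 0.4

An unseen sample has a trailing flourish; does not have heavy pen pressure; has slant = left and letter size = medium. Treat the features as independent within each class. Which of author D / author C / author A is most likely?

author D: 0.35 × 0.3 × 0.35 × (1−0.6) × 0.85 = 0.012495
author C: 0.5 × 0.4 × 0.25 × (1−0.15) × 0.05 = 0.002125
author A: 0.15 × 0.35 × 0.1 × (1−0.55) × 0.4 = 0.000945
Highest score → author D.

author D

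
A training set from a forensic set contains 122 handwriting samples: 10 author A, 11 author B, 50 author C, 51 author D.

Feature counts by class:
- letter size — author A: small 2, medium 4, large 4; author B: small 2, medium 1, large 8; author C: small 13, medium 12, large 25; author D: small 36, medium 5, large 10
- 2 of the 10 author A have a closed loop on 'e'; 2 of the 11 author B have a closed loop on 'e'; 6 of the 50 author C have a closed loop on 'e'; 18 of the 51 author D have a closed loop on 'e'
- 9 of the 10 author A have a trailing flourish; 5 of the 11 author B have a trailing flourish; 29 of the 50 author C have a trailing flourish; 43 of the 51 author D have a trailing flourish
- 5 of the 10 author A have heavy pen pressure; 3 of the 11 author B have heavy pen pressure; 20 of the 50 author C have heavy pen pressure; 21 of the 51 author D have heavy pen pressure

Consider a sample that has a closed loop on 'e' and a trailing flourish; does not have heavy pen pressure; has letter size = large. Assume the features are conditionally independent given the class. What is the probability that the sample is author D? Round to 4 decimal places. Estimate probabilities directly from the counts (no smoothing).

author A: (10/122) × (4/10) × (2/10) × (9/10) × (5/10) ≈ 0.00295082
author B: (11/122) × (8/11) × (2/11) × (5/11) × (8/11) ≈ 0.00394132
author C: (50/122) × (25/50) × (6/50) × (29/50) × (30/50) ≈ 0.00855738
author D: (51/122) × (10/51) × (18/51) × (43/51) × (30/51) ≈ 0.014348
P(author D | x) = 0.014348 / 0.02979752 ≈ 0.4815

0.4815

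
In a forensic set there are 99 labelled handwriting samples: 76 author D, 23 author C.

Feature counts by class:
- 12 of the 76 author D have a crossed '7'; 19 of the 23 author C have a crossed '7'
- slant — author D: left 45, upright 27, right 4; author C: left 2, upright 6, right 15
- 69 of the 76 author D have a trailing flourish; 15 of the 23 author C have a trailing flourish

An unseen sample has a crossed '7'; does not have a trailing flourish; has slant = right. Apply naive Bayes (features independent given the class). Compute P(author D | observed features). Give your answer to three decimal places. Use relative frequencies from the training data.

author D: (76/99) × (12/76) × (4/76) × (7/76) ≈ 0.000587593
author C: (23/99) × (19/23) × (15/23) × (8/23) ≈ 0.0435355
P(author D | x) = 0.000587593 / 0.044123093 ≈ 0.013

0.013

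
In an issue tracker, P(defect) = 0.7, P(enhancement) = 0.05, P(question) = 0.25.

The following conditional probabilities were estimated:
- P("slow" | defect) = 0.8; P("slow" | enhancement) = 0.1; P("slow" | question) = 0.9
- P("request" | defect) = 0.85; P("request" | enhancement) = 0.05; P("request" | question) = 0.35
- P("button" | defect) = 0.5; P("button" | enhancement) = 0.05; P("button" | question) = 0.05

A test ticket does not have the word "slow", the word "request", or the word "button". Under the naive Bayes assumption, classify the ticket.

defect: 0.7 × (1−0.8) × (1−0.85) × (1−0.5) = 0.0105
enhancement: 0.05 × (1−0.1) × (1−0.05) × (1−0.05) = 0.0406125
question: 0.25 × (1−0.9) × (1−0.35) × (1−0.05) = 0.0154375
Highest score → enhancement.

enhancement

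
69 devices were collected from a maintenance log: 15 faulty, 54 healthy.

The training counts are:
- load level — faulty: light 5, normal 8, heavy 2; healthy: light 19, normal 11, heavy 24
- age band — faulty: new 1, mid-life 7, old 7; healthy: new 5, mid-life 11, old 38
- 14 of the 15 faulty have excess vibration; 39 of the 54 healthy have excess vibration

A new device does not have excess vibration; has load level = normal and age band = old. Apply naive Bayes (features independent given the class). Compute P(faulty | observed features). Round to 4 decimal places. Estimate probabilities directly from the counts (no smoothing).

0.1037

faulty: (15/69) × (8/15) × (7/15) × (1/15) ≈ 0.00360709
healthy: (54/69) × (11/54) × (38/54) × (15/54) ≈ 0.0311624
P(faulty | x) = 0.00360709 / 0.03476949 ≈ 0.1037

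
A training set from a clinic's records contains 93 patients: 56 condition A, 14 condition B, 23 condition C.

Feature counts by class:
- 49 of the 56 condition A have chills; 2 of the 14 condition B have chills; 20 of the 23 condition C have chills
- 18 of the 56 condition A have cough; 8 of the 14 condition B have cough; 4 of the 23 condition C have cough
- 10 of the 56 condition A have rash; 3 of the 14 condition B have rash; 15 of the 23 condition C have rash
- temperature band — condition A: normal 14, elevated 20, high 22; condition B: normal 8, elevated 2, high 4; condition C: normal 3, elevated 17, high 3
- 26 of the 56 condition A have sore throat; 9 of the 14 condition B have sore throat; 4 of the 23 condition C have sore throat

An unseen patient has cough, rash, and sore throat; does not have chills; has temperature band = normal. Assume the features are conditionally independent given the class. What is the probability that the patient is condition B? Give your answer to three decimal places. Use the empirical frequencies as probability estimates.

condition A: (56/93) × (7/56) × (18/56) × (10/56) × (14/56) × (26/56) ≈ 0.000501461
condition B: (14/93) × (12/14) × (8/14) × (3/14) × (8/14) × (9/14) ≈ 0.00580403
condition C: (23/93) × (3/23) × (4/23) × (15/23) × (3/23) × (4/23) ≈ 0.0000829964
P(condition B | x) = 0.00580403 / 0.0063884874 ≈ 0.909

0.909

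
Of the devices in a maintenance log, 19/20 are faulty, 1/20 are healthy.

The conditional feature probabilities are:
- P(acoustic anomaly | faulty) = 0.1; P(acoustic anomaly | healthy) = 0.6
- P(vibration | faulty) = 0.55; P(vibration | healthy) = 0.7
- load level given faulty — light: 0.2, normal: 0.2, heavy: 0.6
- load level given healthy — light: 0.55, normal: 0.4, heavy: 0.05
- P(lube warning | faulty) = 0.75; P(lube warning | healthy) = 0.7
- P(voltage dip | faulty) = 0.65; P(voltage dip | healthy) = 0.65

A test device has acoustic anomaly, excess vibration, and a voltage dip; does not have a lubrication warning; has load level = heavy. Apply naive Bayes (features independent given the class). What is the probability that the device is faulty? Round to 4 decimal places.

faulty: 0.95 × 0.1 × 0.55 × 0.6 × (1−0.75) × 0.65 = 0.005094375
healthy: 0.05 × 0.6 × 0.7 × 0.05 × (1−0.7) × 0.65 = 0.00020475
P(faulty | x) = 0.005094375 / 0.005299125 ≈ 0.9614

0.9614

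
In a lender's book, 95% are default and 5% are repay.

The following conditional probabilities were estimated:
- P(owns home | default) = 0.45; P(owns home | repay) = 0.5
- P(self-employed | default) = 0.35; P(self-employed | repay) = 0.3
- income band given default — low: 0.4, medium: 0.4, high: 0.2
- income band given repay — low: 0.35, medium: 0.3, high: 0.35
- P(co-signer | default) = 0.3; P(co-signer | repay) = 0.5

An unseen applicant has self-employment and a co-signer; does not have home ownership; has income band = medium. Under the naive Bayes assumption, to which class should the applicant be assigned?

default

default: 0.95 × (1−0.45) × 0.35 × 0.4 × 0.3 = 0.021945
repay: 0.05 × (1−0.5) × 0.3 × 0.3 × 0.5 = 0.001125
Highest score → default.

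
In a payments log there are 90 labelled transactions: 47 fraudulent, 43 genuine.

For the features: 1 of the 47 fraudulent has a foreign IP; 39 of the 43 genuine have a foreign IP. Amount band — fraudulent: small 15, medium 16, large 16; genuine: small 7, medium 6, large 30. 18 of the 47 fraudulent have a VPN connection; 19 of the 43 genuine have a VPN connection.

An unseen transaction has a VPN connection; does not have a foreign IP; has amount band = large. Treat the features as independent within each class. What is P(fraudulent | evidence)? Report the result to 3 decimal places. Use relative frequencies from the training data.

fraudulent: (47/90) × (46/47) × (16/47) × (18/47) ≈ 0.0666365
genuine: (43/90) × (4/43) × (30/43) × (19/43) ≈ 0.0137011
P(fraudulent | x) = 0.0666365 / 0.0803376 ≈ 0.829

0.829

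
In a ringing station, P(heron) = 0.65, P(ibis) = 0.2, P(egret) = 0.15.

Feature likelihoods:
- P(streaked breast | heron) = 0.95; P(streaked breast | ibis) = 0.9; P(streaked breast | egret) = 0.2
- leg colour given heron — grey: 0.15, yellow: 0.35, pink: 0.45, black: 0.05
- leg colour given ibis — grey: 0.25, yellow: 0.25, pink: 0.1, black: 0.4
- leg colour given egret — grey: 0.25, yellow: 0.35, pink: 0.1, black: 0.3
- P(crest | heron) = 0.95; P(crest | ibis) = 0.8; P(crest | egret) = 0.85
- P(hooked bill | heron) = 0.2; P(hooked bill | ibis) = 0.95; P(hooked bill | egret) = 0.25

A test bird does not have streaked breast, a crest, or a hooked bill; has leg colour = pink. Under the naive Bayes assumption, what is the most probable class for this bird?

heron: 0.65 × (1−0.95) × 0.45 × (1−0.95) × (1−0.2) = 0.000585
ibis: 0.2 × (1−0.9) × 0.1 × (1−0.8) × (1−0.95) = 0.00002
egret: 0.15 × (1−0.2) × 0.1 × (1−0.85) × (1−0.25) = 0.00135
Highest score → egret.

egret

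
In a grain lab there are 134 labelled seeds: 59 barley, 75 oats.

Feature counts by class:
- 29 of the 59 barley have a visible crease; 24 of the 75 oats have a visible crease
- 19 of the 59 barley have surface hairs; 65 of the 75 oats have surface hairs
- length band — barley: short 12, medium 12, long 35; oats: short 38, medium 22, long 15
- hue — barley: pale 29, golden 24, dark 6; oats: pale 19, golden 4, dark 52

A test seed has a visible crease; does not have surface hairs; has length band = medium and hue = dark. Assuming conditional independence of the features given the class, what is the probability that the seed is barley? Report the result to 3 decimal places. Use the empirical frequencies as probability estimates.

0.385

barley: (59/134) × (29/59) × (40/59) × (12/59) × (6/59) ≈ 0.0030348
oats: (75/134) × (24/75) × (10/75) × (22/75) × (52/75) ≈ 0.00485678
P(barley | x) = 0.0030348 / 0.00789158 ≈ 0.385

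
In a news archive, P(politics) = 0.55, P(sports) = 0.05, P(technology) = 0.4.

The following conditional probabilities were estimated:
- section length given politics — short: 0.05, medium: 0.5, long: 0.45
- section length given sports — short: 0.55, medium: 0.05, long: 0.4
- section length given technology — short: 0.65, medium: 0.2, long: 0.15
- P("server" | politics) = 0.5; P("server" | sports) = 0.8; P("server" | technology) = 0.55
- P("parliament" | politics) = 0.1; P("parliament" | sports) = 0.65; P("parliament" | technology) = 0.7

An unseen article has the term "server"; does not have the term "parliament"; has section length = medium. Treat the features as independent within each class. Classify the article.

politics: 0.55 × 0.5 × 0.5 × (1−0.1) = 0.12375
sports: 0.05 × 0.05 × 0.8 × (1−0.65) = 0.0007
technology: 0.4 × 0.2 × 0.55 × (1−0.7) = 0.0132
Highest score → politics.

politics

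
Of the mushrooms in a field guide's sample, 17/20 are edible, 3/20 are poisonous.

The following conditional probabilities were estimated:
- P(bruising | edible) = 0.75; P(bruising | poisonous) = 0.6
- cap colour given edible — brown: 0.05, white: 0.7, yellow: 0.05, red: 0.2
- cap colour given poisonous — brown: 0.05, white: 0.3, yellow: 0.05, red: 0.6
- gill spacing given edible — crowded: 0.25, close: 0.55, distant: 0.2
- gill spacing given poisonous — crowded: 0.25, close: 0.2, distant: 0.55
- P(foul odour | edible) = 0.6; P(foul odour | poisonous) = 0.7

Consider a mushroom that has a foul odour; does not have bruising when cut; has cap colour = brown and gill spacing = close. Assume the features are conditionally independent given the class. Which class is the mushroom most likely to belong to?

edible

edible: 0.85 × (1−0.75) × 0.05 × 0.55 × 0.6 = 0.00350625
poisonous: 0.15 × (1−0.6) × 0.05 × 0.2 × 0.7 = 0.00042
Highest score → edible.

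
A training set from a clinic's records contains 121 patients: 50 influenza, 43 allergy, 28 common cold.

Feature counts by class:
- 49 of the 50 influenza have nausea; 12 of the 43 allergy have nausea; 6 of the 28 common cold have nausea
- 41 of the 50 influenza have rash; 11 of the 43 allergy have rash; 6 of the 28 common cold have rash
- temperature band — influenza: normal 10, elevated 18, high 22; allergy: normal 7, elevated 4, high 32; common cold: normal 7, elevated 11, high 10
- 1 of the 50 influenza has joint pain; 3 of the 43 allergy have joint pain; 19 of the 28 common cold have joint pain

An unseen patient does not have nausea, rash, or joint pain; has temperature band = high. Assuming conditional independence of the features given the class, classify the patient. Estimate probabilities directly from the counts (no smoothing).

allergy

influenza: (50/121) × (1/50) × (9/50) × (22/50) × (49/50) ≈ 0.000641455
allergy: (43/121) × (31/43) × (32/43) × (32/43) × (40/43) ≈ 0.131987
common cold: (28/121) × (22/28) × (22/28) × (10/28) × (9/28) ≈ 0.0163994
Highest score → allergy.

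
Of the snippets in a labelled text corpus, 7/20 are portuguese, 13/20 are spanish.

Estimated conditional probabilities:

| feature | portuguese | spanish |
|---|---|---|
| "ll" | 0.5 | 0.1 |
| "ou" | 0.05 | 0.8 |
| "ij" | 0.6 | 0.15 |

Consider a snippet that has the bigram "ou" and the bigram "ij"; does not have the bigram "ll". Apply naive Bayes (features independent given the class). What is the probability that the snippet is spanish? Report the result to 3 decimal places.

0.930

portuguese: 0.35 × (1−0.5) × 0.05 × 0.6 = 0.00525
spanish: 0.65 × (1−0.1) × 0.8 × 0.15 = 0.0702
P(spanish | x) = 0.0702 / 0.07545 ≈ 0.930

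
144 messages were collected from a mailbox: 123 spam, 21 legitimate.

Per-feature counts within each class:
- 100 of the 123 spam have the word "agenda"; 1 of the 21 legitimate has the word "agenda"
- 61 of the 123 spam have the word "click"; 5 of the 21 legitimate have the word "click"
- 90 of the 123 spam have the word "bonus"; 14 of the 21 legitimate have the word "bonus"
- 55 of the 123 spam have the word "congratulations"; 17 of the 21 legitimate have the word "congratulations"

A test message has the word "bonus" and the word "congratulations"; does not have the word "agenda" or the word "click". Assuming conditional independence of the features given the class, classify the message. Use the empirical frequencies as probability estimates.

legitimate

spam: (123/144) × (23/123) × (62/123) × (90/123) × (55/123) ≈ 0.0263419
legitimate: (21/144) × (20/21) × (16/21) × (14/21) × (17/21) ≈ 0.0571093
Highest score → legitimate.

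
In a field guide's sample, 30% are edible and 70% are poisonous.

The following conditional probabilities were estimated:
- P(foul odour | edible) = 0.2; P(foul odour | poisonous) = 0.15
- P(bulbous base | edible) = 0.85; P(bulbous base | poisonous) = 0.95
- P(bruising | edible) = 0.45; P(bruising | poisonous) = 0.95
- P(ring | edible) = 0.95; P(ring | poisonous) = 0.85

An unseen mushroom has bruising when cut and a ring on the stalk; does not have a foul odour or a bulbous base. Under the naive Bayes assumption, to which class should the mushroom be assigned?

edible: 0.3 × (1−0.2) × (1−0.85) × 0.45 × 0.95 = 0.01539
poisonous: 0.7 × (1−0.15) × (1−0.95) × 0.95 × 0.85 = 0.024023125
Highest score → poisonous.

poisonous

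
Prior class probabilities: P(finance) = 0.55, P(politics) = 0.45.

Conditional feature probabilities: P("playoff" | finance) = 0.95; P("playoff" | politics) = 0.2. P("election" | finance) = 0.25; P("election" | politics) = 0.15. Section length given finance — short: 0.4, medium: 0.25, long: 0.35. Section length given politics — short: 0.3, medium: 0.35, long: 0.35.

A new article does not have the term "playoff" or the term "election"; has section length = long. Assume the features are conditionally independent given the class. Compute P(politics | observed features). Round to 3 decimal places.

0.937

finance: 0.55 × (1−0.95) × (1−0.25) × 0.35 = 0.00721875
politics: 0.45 × (1−0.2) × (1−0.15) × 0.35 = 0.1071
P(politics | x) = 0.1071 / 0.11431875 ≈ 0.937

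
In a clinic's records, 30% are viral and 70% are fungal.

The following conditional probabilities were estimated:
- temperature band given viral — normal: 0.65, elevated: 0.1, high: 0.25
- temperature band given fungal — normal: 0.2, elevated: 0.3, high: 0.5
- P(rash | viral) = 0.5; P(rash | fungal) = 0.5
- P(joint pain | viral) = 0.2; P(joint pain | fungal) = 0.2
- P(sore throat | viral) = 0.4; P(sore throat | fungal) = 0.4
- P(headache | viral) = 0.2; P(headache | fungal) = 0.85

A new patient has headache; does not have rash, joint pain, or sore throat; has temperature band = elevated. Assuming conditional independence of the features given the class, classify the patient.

fungal

viral: 0.3 × 0.1 × (1−0.5) × (1−0.2) × (1−0.4) × 0.2 = 0.00144
fungal: 0.7 × 0.3 × (1−0.5) × (1−0.2) × (1−0.4) × 0.85 = 0.04284
Highest score → fungal.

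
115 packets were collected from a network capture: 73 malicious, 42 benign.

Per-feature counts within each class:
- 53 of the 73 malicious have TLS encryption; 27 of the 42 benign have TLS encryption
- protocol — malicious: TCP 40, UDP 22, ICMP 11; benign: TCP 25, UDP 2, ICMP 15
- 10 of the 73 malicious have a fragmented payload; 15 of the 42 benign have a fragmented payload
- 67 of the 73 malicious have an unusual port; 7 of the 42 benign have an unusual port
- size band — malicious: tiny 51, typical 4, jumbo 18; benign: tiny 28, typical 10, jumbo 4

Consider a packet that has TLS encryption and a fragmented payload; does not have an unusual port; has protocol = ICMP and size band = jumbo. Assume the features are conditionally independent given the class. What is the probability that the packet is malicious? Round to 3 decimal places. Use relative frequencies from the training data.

0.075

malicious: (73/115) × (53/73) × (11/73) × (10/73) × (6/73) × (18/73) ≈ 0.000192798
benign: (42/115) × (27/42) × (15/42) × (15/42) × (35/42) × (4/42) ≈ 0.00237673
P(malicious | x) = 0.000192798 / 0.002569528 ≈ 0.075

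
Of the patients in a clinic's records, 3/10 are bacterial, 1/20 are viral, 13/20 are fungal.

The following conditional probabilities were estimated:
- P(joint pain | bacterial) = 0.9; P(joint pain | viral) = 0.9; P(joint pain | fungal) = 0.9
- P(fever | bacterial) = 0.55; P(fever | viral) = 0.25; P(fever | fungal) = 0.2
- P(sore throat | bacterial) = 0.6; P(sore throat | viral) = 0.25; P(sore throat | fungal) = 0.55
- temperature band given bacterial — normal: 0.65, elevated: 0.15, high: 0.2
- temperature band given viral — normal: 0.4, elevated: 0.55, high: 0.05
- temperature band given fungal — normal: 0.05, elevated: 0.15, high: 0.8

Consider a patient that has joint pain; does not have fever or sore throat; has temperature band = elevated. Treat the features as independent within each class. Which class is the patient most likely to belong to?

fungal

bacterial: 0.3 × 0.9 × (1−0.55) × (1−0.6) × 0.15 = 0.00729
viral: 0.05 × 0.9 × (1−0.25) × (1−0.25) × 0.55 = 0.013921875
fungal: 0.65 × 0.9 × (1−0.2) × (1−0.55) × 0.15 = 0.03159
Highest score → fungal.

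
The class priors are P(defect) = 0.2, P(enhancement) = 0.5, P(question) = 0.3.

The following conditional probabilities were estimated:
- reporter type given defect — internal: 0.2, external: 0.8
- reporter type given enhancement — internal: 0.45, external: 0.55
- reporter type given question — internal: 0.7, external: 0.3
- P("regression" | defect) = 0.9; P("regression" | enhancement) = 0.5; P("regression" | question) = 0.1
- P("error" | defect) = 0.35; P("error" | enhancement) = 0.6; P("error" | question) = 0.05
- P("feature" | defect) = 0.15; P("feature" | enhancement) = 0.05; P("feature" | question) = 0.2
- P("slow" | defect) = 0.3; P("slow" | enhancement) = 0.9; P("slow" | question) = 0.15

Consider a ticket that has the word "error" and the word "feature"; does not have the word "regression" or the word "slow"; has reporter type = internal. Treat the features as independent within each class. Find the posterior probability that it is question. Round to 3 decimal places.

0.768

defect: 0.2 × 0.2 × (1−0.9) × 0.35 × 0.15 × (1−0.3) = 0.000147
enhancement: 0.5 × 0.45 × (1−0.5) × 0.6 × 0.05 × (1−0.9) = 0.0003375
question: 0.3 × 0.7 × (1−0.1) × 0.05 × 0.2 × (1−0.15) = 0.0016065
P(question | x) = 0.0016065 / 0.002091 ≈ 0.768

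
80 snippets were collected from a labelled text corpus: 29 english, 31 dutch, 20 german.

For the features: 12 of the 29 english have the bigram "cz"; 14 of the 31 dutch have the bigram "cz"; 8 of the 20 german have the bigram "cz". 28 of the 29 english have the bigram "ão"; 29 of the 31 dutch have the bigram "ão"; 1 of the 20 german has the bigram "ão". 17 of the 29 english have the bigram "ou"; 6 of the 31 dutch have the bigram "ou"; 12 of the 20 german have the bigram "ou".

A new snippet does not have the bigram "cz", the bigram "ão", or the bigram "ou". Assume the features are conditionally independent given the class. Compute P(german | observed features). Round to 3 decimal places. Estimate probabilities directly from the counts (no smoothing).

0.802

english: (29/80) × (17/29) × (1/29) × (12/29) ≈ 0.0030321
dutch: (31/80) × (17/31) × (2/31) × (25/31) ≈ 0.0110562
german: (20/80) × (12/20) × (19/20) × (8/20) = 0.057
P(german | x) = 0.057 / 0.0710883 ≈ 0.802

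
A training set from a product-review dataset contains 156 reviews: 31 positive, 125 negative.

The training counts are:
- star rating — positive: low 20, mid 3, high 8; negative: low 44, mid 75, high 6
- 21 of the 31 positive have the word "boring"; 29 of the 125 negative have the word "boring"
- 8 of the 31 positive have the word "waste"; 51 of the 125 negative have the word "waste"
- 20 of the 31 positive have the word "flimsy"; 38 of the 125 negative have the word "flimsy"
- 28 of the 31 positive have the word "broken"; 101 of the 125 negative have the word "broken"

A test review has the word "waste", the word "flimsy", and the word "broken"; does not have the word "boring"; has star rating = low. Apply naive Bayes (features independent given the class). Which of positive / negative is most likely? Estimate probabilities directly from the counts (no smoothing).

positive: (31/156) × (20/31) × (10/31) × (8/31) × (20/31) × (28/31) ≈ 0.00621923
negative: (125/156) × (44/125) × (96/125) × (51/125) × (38/125) × (101/125) ≈ 0.0217087
Highest score → negative.

negative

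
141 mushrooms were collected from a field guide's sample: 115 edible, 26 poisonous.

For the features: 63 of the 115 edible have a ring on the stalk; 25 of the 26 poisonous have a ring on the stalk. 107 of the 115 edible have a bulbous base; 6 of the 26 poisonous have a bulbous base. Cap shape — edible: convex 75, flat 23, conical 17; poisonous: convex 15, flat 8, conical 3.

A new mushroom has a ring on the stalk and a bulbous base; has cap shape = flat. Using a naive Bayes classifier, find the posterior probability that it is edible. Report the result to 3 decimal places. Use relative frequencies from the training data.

edible: (115/141) × (63/115) × (107/115) × (23/115) ≈ 0.0831452
poisonous: (26/141) × (25/26) × (6/26) × (8/26) ≈ 0.0125897
P(edible | x) = 0.0831452 / 0.0957349 ≈ 0.868

0.868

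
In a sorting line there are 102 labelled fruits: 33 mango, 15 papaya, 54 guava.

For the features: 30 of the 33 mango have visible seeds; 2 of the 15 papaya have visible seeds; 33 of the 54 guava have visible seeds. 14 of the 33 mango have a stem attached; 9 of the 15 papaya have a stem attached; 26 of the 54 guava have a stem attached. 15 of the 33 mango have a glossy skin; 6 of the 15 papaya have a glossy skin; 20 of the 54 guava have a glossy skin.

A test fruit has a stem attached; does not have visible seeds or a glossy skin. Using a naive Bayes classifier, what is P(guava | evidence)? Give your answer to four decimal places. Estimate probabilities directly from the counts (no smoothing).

0.5422

mango: (33/102) × (3/33) × (14/33) × (18/33) ≈ 0.00680603
papaya: (15/102) × (13/15) × (9/15) × (9/15) ≈ 0.0458824
guava: (54/102) × (21/54) × (26/54) × (34/54) ≈ 0.0624143
P(guava | x) = 0.0624143 / 0.11510273 ≈ 0.5422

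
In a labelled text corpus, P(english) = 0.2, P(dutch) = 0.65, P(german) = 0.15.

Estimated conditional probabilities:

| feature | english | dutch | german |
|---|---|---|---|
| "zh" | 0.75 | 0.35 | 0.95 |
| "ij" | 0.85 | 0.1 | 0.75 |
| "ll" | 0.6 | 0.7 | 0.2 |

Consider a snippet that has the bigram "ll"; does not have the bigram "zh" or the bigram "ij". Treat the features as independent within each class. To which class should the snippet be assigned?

english: 0.2 × (1−0.75) × (1−0.85) × 0.6 = 0.0045
dutch: 0.65 × (1−0.35) × (1−0.1) × 0.7 = 0.266175
german: 0.15 × (1−0.95) × (1−0.75) × 0.2 = 0.000375
Highest score → dutch.

dutch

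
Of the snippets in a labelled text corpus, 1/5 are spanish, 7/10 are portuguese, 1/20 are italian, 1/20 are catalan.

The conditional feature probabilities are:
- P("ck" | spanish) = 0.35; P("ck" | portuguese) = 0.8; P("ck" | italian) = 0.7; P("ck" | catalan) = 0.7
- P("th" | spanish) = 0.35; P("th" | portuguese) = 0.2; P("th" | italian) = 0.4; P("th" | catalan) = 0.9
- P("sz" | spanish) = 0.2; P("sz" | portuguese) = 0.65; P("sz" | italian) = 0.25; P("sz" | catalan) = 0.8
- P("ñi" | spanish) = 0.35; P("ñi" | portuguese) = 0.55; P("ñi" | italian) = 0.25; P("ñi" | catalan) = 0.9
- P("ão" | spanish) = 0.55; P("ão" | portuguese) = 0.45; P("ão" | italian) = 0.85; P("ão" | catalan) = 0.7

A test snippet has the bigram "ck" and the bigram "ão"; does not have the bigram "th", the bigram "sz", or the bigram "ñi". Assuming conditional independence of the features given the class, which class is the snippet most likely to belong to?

spanish: 0.2 × 0.35 × (1−0.35) × (1−0.2) × (1−0.35) × 0.55 = 0.013013
portuguese: 0.7 × 0.8 × (1−0.2) × (1−0.65) × (1−0.55) × 0.45 = 0.031752
italian: 0.05 × 0.7 × (1−0.4) × (1−0.25) × (1−0.25) × 0.85 = 0.010040625
catalan: 0.05 × 0.7 × (1−0.9) × (1−0.8) × (1−0.9) × 0.7 = 0.000049
Highest score → portuguese.

portuguese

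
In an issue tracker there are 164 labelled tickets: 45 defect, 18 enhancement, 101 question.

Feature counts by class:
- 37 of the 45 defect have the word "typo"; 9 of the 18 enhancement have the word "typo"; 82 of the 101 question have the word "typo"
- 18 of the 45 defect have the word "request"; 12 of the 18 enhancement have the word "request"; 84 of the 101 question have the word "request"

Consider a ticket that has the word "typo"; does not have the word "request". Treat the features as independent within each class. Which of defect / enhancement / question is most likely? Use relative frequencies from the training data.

defect: (45/164) × (37/45) × (27/45) ≈ 0.135366
enhancement: (18/164) × (9/18) × (6/18) ≈ 0.0182927
question: (101/164) × (82/101) × (17/101) ≈ 0.0841584
Highest score → defect.

defect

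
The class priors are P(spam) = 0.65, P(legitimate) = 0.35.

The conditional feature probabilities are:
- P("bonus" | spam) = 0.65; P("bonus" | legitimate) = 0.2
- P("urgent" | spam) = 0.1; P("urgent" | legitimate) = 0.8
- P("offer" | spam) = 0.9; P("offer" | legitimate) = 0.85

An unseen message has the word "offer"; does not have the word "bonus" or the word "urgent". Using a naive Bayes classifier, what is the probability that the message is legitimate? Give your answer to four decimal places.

0.2053

spam: 0.65 × (1−0.65) × (1−0.1) × 0.9 = 0.184275
legitimate: 0.35 × (1−0.2) × (1−0.8) × 0.85 = 0.0476
P(legitimate | x) = 0.0476 / 0.231875 ≈ 0.2053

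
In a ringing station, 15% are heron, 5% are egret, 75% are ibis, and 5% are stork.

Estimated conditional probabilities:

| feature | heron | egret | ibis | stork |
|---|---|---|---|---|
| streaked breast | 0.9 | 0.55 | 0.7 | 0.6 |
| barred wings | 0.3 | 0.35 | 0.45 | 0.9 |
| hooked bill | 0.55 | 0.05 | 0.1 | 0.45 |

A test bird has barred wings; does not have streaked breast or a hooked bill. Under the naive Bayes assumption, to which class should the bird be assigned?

ibis

heron: 0.15 × (1−0.9) × 0.3 × (1−0.55) = 0.002025
egret: 0.05 × (1−0.55) × 0.35 × (1−0.05) = 0.00748125
ibis: 0.75 × (1−0.7) × 0.45 × (1−0.1) = 0.091125
stork: 0.05 × (1−0.6) × 0.9 × (1−0.45) = 0.0099
Highest score → ibis.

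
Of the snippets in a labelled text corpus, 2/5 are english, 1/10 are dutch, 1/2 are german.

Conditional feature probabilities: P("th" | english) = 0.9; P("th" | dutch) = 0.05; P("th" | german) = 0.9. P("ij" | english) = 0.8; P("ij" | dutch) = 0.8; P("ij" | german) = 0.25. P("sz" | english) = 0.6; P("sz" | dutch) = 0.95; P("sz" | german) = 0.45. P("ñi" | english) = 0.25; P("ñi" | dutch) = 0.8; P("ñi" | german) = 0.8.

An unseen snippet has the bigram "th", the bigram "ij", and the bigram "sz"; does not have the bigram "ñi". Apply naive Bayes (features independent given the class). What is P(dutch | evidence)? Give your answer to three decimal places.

english: 0.4 × 0.9 × 0.8 × 0.6 × (1−0.25) = 0.1296
dutch: 0.1 × 0.05 × 0.8 × 0.95 × (1−0.8) = 0.00076
german: 0.5 × 0.9 × 0.25 × 0.45 × (1−0.8) = 0.010125
P(dutch | x) = 0.00076 / 0.140485 ≈ 0.005

0.005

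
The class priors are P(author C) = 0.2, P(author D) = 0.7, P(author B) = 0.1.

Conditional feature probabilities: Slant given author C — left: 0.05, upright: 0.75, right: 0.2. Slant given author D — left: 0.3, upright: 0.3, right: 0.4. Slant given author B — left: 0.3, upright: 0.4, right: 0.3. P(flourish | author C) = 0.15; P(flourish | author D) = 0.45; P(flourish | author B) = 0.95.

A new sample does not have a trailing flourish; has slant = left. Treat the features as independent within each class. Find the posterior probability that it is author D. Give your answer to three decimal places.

0.920

author C: 0.2 × 0.05 × (1−0.15) = 0.0085
author D: 0.7 × 0.3 × (1−0.45) = 0.1155
author B: 0.1 × 0.3 × (1−0.95) = 0.0015
P(author D | x) = 0.1155 / 0.1255 ≈ 0.920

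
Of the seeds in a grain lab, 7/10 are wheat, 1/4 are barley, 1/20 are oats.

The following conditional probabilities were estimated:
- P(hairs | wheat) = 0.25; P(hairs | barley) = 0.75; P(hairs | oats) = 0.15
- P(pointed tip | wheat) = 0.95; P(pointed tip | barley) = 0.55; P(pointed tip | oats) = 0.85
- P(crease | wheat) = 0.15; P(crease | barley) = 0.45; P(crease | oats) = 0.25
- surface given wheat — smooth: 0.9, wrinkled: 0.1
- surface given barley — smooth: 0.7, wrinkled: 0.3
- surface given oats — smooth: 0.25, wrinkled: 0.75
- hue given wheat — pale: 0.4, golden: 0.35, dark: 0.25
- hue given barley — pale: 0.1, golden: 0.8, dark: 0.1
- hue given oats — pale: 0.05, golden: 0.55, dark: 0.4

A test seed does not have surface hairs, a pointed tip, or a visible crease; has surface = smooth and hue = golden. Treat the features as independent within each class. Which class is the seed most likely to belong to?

barley

wheat: 0.7 × (1−0.25) × (1−0.95) × (1−0.15) × 0.9 × 0.35 = 0.0070284375
barley: 0.25 × (1−0.75) × (1−0.55) × (1−0.45) × 0.7 × 0.8 = 0.0086625
oats: 0.05 × (1−0.15) × (1−0.85) × (1−0.25) × 0.25 × 0.55 = 0.000657421875
Highest score → barley.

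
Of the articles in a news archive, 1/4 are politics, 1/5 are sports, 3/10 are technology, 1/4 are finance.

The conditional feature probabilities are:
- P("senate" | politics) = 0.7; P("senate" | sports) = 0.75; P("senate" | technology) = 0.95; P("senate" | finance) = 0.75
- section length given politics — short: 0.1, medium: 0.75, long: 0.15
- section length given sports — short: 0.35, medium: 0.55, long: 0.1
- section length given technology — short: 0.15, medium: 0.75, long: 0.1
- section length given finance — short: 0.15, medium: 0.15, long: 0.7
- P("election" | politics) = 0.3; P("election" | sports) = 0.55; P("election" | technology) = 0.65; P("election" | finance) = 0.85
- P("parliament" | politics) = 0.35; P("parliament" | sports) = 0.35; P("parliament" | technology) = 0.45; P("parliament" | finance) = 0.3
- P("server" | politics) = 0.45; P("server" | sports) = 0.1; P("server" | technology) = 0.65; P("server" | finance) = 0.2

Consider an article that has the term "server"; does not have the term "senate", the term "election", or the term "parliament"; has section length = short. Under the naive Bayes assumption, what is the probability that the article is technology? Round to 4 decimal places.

0.1115

politics: 0.25 × (1−0.7) × 0.1 × (1−0.3) × (1−0.35) × 0.45 = 0.001535625
sports: 0.2 × (1−0.75) × 0.35 × (1−0.55) × (1−0.35) × 0.1 = 0.000511875
technology: 0.3 × (1−0.95) × 0.15 × (1−0.65) × (1−0.45) × 0.65 = 0.00028153125
finance: 0.25 × (1−0.75) × 0.15 × (1−0.85) × (1−0.3) × 0.2 = 0.000196875
P(technology | x) = 0.00028153125 / 0.00252590625 ≈ 0.1115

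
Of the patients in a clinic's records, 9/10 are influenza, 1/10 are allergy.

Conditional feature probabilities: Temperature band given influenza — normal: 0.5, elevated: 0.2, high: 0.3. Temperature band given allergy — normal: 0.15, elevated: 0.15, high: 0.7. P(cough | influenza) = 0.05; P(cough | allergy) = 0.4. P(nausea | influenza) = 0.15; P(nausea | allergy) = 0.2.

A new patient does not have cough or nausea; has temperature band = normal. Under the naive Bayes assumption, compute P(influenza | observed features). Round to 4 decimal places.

influenza: 0.9 × 0.5 × (1−0.05) × (1−0.15) = 0.363375
allergy: 0.1 × 0.15 × (1−0.4) × (1−0.2) = 0.0072
P(influenza | x) = 0.363375 / 0.370575 ≈ 0.9806

0.9806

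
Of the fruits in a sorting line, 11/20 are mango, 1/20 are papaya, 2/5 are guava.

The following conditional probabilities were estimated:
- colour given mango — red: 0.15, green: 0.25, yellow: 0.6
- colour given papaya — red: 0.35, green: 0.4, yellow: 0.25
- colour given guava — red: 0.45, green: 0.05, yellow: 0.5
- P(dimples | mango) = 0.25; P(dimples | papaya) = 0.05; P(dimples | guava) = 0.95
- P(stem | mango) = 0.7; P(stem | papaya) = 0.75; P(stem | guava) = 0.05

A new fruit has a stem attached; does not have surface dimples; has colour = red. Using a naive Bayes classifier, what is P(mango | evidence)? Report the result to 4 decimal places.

mango: 0.55 × 0.15 × (1−0.25) × 0.7 = 0.0433125
papaya: 0.05 × 0.35 × (1−0.05) × 0.75 = 0.01246875
guava: 0.4 × 0.45 × (1−0.95) × 0.05 = 0.00045
P(mango | x) = 0.0433125 / 0.05623125 ≈ 0.7703

0.7703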